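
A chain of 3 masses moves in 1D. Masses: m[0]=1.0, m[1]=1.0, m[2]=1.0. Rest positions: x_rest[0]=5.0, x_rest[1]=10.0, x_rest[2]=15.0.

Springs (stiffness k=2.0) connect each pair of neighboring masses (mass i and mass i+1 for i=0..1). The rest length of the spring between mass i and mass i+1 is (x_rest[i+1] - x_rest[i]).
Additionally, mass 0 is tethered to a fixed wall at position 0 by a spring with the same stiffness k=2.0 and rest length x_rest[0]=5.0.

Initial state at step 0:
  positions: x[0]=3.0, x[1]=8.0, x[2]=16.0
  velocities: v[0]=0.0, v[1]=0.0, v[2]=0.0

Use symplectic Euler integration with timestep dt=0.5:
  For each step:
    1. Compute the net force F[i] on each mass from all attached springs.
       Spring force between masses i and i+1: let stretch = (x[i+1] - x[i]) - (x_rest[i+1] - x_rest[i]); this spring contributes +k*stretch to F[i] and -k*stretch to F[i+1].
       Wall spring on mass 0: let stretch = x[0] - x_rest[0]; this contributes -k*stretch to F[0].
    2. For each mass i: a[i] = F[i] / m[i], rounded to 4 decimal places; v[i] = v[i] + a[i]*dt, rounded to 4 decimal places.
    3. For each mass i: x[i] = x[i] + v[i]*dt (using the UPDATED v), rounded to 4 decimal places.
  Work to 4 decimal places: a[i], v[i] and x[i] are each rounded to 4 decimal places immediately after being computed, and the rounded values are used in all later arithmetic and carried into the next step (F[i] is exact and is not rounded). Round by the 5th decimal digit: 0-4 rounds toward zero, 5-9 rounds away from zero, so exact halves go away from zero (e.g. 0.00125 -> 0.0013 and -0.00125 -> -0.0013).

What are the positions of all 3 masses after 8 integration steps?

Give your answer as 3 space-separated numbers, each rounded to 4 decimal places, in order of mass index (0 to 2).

Step 0: x=[3.0000 8.0000 16.0000] v=[0.0000 0.0000 0.0000]
Step 1: x=[4.0000 9.5000 14.5000] v=[2.0000 3.0000 -3.0000]
Step 2: x=[5.7500 10.7500 13.0000] v=[3.5000 2.5000 -3.0000]
Step 3: x=[7.1250 10.6250 12.8750] v=[2.7500 -0.2500 -0.2500]
Step 4: x=[6.6875 9.8750 14.1250] v=[-0.8750 -1.5000 2.5000]
Step 5: x=[4.5000 9.6563 15.7500] v=[-4.3750 -0.4375 3.2500]
Step 6: x=[2.6407 9.9063 16.8282] v=[-3.7187 0.4999 2.1563]
Step 7: x=[3.0938 9.9844 16.9454] v=[0.9062 0.1562 0.2344]
Step 8: x=[5.4453 10.0977 16.0821] v=[4.7030 0.2266 -1.7266]

Answer: 5.4453 10.0977 16.0821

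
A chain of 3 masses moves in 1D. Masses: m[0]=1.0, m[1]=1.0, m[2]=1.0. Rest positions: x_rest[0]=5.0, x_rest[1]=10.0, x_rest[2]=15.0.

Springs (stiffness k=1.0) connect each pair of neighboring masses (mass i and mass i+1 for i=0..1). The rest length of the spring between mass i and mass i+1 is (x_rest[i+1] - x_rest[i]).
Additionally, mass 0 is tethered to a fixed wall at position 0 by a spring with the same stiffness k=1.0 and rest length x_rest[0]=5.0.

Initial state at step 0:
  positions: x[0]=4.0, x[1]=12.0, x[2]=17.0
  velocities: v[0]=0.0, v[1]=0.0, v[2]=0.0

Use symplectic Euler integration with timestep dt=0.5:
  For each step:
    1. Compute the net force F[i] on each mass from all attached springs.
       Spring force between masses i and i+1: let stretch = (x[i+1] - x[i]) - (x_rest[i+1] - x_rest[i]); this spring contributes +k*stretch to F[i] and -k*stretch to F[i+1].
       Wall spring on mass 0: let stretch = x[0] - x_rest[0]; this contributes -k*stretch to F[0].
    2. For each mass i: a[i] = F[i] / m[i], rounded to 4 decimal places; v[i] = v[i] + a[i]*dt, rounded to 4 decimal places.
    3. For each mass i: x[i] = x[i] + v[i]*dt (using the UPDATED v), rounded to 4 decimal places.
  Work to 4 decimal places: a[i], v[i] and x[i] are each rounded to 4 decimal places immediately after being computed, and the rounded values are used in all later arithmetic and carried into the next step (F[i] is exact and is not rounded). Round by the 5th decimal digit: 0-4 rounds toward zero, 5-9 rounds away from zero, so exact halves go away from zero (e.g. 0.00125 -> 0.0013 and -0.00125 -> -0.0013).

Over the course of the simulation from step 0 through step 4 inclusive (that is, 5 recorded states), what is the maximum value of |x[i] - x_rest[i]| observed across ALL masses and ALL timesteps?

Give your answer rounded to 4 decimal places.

Step 0: x=[4.0000 12.0000 17.0000] v=[0.0000 0.0000 0.0000]
Step 1: x=[5.0000 11.2500 17.0000] v=[2.0000 -1.5000 0.0000]
Step 2: x=[6.3125 10.3750 16.8125] v=[2.6250 -1.7500 -0.3750]
Step 3: x=[7.0625 10.0938 16.2656] v=[1.5000 -0.5625 -1.0938]
Step 4: x=[6.8047 10.5977 15.4258] v=[-0.5156 1.0078 -1.6797]
Max displacement = 2.0625

Answer: 2.0625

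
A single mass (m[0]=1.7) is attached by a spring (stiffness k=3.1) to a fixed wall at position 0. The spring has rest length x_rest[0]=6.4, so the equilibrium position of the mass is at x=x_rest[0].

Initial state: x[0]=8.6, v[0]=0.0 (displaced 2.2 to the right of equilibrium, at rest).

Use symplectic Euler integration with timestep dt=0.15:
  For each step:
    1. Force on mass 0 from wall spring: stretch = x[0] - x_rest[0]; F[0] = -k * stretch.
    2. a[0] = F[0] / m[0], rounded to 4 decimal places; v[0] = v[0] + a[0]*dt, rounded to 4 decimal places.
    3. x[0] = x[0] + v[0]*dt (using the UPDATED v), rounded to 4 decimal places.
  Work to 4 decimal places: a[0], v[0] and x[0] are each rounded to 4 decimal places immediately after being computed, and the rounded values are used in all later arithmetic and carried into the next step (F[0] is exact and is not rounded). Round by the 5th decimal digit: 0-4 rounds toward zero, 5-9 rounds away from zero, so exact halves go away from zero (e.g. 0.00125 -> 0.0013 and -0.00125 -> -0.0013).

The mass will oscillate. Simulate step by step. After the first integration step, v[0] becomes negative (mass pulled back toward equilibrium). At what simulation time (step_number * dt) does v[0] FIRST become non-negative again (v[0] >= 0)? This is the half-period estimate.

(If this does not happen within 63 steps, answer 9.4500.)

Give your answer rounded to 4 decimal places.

Step 0: x=[8.6000] v=[0.0000]
Step 1: x=[8.5097] v=[-0.6018]
Step 2: x=[8.3329] v=[-1.1789]
Step 3: x=[8.0768] v=[-1.7076]
Step 4: x=[7.7519] v=[-2.1663]
Step 5: x=[7.3715] v=[-2.5361]
Step 6: x=[6.9512] v=[-2.8018]
Step 7: x=[6.5083] v=[-2.9526]
Step 8: x=[6.0610] v=[-2.9822]
Step 9: x=[5.6276] v=[-2.8895]
Step 10: x=[5.2259] v=[-2.6782]
Step 11: x=[4.8723] v=[-2.3571]
Step 12: x=[4.5814] v=[-1.9392]
Step 13: x=[4.3651] v=[-1.4418]
Step 14: x=[4.2323] v=[-0.8852]
Step 15: x=[4.1885] v=[-0.2923]
Step 16: x=[4.2354] v=[0.3126]
First v>=0 after going negative at step 16, time=2.4000

Answer: 2.4000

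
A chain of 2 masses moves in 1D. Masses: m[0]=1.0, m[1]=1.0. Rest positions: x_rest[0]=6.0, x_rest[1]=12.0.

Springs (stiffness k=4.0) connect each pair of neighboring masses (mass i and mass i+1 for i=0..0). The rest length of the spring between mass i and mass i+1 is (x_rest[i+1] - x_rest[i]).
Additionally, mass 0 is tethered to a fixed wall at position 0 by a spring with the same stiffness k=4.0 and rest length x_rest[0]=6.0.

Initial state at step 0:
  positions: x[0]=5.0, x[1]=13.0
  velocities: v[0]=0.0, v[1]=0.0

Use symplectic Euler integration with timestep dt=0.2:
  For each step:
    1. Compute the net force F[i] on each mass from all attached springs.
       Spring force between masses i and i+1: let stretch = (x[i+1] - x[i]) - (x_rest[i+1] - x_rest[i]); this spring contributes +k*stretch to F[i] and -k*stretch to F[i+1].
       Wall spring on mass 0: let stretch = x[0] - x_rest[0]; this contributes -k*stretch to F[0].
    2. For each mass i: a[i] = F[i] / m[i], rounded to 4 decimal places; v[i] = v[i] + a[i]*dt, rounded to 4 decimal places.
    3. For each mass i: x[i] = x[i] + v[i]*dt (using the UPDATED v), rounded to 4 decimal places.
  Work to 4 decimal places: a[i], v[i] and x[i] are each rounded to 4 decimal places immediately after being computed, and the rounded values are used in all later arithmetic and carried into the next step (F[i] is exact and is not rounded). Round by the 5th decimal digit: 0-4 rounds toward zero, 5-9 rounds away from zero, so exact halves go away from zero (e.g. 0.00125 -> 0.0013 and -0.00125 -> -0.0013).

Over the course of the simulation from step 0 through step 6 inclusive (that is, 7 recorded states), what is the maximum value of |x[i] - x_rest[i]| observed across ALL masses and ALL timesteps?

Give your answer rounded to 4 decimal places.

Step 0: x=[5.0000 13.0000] v=[0.0000 0.0000]
Step 1: x=[5.4800 12.6800] v=[2.4000 -1.6000]
Step 2: x=[6.2352 12.1680] v=[3.7760 -2.5600]
Step 3: x=[6.9420 11.6668] v=[3.5341 -2.5062]
Step 4: x=[7.2941 11.3696] v=[1.7603 -1.4860]
Step 5: x=[7.1312 11.3803] v=[-0.8146 0.0536]
Step 6: x=[6.5071 11.6712] v=[-3.1203 1.4543]
Max displacement = 1.2941

Answer: 1.2941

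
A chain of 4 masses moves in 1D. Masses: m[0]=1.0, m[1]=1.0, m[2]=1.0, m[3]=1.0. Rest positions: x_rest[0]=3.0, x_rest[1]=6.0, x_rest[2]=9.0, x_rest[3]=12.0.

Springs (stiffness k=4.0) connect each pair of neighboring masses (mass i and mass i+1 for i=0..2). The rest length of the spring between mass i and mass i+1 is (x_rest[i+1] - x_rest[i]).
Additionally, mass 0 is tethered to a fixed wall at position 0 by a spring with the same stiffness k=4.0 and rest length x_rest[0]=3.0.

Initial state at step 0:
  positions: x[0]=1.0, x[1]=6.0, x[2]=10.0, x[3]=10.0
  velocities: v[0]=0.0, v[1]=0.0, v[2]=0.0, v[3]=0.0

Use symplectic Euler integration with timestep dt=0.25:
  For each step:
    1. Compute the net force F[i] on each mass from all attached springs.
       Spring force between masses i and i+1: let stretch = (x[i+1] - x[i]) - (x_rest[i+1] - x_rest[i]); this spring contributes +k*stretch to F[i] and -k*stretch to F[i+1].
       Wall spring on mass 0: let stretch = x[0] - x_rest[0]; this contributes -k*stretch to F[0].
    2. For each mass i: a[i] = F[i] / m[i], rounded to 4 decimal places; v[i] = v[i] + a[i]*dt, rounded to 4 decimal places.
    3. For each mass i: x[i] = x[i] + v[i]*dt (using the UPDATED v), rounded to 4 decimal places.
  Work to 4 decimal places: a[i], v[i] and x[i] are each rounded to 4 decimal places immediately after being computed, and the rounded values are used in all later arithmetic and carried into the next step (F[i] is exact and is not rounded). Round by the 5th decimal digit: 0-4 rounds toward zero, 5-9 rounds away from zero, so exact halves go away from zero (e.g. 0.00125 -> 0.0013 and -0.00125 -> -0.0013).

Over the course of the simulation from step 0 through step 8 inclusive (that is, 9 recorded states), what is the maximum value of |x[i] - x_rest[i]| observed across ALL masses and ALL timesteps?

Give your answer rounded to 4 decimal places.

Step 0: x=[1.0000 6.0000 10.0000 10.0000] v=[0.0000 0.0000 0.0000 0.0000]
Step 1: x=[2.0000 5.7500 9.0000 10.7500] v=[4.0000 -1.0000 -4.0000 3.0000]
Step 2: x=[3.4375 5.3750 7.6250 11.8125] v=[5.7500 -1.5000 -5.5000 4.2500]
Step 3: x=[4.5000 5.0781 6.7344 12.5781] v=[4.2500 -1.1875 -3.5625 3.0625]
Step 4: x=[4.5820 5.0508 6.8906 12.6328] v=[0.3281 -0.1093 0.6249 0.2188]
Step 5: x=[3.6357 5.3662 8.0224 12.0020] v=[-3.7851 1.2617 4.5273 -2.5234]
Step 6: x=[2.2131 5.9131 9.4851 11.1263] v=[-5.6903 2.1874 5.8507 -3.5030]
Step 7: x=[1.1623 6.4280 10.4651 10.5903] v=[-4.2034 2.0594 3.9199 -2.1442]
Step 8: x=[1.1373 6.6357 10.4671 10.7730] v=[-0.1000 0.8308 0.0080 0.7306]
Max displacement = 2.2656

Answer: 2.2656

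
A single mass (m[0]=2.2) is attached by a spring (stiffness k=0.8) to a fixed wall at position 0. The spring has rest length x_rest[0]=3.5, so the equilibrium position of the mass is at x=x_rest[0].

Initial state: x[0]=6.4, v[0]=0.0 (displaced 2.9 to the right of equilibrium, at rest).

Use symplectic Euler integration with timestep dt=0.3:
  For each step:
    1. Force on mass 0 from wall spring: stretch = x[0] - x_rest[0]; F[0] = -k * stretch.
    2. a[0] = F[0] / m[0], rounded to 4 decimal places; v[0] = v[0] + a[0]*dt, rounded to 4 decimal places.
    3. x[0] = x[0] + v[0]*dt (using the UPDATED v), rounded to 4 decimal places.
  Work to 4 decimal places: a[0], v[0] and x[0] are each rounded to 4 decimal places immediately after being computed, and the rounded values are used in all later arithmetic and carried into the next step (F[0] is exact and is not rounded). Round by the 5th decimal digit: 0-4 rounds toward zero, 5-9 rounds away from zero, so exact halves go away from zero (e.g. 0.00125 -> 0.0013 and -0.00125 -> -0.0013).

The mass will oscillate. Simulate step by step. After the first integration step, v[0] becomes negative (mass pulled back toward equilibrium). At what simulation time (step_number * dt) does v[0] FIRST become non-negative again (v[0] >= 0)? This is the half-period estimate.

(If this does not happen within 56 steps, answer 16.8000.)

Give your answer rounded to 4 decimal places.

Answer: 5.4000

Derivation:
Step 0: x=[6.4000] v=[0.0000]
Step 1: x=[6.3051] v=[-0.3164]
Step 2: x=[6.1184] v=[-0.6224]
Step 3: x=[5.8460] v=[-0.9080]
Step 4: x=[5.4968] v=[-1.1639]
Step 5: x=[5.0823] v=[-1.3817]
Step 6: x=[4.6160] v=[-1.5543]
Step 7: x=[4.1132] v=[-1.6760]
Step 8: x=[3.5903] v=[-1.7429]
Step 9: x=[3.0645] v=[-1.7527]
Step 10: x=[2.5529] v=[-1.7052]
Step 11: x=[2.0723] v=[-1.6019]
Step 12: x=[1.6385] v=[-1.4461]
Step 13: x=[1.2656] v=[-1.2430]
Step 14: x=[0.9658] v=[-0.9993]
Step 15: x=[0.7489] v=[-0.7229]
Step 16: x=[0.6221] v=[-0.4228]
Step 17: x=[0.5894] v=[-0.1089]
Step 18: x=[0.6520] v=[0.2086]
First v>=0 after going negative at step 18, time=5.4000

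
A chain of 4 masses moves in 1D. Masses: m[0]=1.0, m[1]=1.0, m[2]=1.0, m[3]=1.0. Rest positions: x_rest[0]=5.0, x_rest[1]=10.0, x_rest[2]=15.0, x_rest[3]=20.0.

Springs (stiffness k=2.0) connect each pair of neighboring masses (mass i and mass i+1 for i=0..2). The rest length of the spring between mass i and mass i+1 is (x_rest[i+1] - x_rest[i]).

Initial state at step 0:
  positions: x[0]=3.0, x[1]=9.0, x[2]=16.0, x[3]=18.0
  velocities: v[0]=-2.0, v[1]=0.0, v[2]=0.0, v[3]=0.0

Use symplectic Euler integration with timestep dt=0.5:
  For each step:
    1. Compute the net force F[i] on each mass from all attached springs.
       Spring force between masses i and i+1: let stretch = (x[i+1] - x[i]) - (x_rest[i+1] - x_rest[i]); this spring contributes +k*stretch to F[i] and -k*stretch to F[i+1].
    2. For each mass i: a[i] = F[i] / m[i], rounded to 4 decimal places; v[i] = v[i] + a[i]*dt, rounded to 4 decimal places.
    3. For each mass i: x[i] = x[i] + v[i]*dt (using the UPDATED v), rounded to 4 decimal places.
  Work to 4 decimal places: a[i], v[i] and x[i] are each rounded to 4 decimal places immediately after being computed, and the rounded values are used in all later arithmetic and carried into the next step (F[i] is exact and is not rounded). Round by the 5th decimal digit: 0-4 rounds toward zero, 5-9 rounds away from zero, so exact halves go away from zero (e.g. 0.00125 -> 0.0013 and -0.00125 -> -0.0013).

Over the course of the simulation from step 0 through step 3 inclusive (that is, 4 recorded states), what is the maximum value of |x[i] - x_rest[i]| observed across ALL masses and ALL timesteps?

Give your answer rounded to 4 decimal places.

Answer: 3.5000

Derivation:
Step 0: x=[3.0000 9.0000 16.0000 18.0000] v=[-2.0000 0.0000 0.0000 0.0000]
Step 1: x=[2.5000 9.5000 13.5000 19.5000] v=[-1.0000 1.0000 -5.0000 3.0000]
Step 2: x=[3.0000 8.5000 12.0000 20.5000] v=[1.0000 -2.0000 -3.0000 2.0000]
Step 3: x=[3.7500 6.5000 13.0000 19.7500] v=[1.5000 -4.0000 2.0000 -1.5000]
Max displacement = 3.5000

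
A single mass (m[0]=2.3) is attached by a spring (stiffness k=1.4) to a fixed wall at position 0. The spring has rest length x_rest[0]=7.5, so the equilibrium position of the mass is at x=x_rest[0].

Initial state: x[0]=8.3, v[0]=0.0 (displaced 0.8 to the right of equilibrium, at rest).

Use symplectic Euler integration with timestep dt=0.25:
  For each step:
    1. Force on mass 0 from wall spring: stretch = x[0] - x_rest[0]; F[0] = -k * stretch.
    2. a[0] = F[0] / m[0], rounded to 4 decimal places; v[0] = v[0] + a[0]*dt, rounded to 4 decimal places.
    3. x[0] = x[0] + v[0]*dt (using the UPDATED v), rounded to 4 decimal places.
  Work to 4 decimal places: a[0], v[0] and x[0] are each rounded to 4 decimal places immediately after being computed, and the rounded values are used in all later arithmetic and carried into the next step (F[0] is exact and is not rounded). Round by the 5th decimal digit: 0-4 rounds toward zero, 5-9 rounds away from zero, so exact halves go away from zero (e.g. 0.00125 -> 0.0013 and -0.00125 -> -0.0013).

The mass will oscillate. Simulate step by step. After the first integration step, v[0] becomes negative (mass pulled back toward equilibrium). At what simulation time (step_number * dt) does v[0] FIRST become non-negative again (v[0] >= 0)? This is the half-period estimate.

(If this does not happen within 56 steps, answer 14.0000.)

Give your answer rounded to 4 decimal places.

Answer: 4.2500

Derivation:
Step 0: x=[8.3000] v=[0.0000]
Step 1: x=[8.2696] v=[-0.1218]
Step 2: x=[8.2099] v=[-0.2389]
Step 3: x=[8.1232] v=[-0.3469]
Step 4: x=[8.0128] v=[-0.4417]
Step 5: x=[7.8829] v=[-0.5197]
Step 6: x=[7.7384] v=[-0.5780]
Step 7: x=[7.5848] v=[-0.6143]
Step 8: x=[7.4280] v=[-0.6272]
Step 9: x=[7.2739] v=[-0.6163]
Step 10: x=[7.1284] v=[-0.5819]
Step 11: x=[6.9971] v=[-0.5254]
Step 12: x=[6.8849] v=[-0.4489]
Step 13: x=[6.7961] v=[-0.3553]
Step 14: x=[6.7341] v=[-0.2482]
Step 15: x=[6.7012] v=[-0.1317]
Step 16: x=[6.6987] v=[-0.0102]
Step 17: x=[6.7266] v=[0.1117]
First v>=0 after going negative at step 17, time=4.2500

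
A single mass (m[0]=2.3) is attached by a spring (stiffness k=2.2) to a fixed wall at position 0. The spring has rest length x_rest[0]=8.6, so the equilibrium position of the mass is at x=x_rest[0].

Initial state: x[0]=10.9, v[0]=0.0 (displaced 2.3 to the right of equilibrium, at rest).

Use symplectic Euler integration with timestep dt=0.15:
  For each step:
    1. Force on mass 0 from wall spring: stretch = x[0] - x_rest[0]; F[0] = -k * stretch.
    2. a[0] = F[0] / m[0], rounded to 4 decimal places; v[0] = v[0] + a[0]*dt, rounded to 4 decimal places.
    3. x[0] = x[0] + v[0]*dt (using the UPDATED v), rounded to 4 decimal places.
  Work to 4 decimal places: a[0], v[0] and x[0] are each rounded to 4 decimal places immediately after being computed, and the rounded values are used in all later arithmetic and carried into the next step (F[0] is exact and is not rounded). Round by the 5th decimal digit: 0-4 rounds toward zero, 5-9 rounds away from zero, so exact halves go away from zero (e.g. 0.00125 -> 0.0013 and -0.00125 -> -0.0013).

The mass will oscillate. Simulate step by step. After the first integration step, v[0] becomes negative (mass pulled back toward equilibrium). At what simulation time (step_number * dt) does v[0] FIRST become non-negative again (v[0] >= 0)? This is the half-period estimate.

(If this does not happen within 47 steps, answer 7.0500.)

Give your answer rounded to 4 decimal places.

Step 0: x=[10.9000] v=[0.0000]
Step 1: x=[10.8505] v=[-0.3300]
Step 2: x=[10.7526] v=[-0.6529]
Step 3: x=[10.6083] v=[-0.9618]
Step 4: x=[10.4208] v=[-1.2500]
Step 5: x=[10.1941] v=[-1.5112]
Step 6: x=[9.9331] v=[-1.7399]
Step 7: x=[9.6434] v=[-1.9312]
Step 8: x=[9.3313] v=[-2.0809]
Step 9: x=[9.0034] v=[-2.1858]
Step 10: x=[8.6668] v=[-2.2437]
Step 11: x=[8.3288] v=[-2.2533]
Step 12: x=[7.9966] v=[-2.2144]
Step 13: x=[7.6774] v=[-2.1278]
Step 14: x=[7.3781] v=[-1.9954]
Step 15: x=[7.1051] v=[-1.8201]
Step 16: x=[6.8643] v=[-1.6056]
Step 17: x=[6.6608] v=[-1.3566]
Step 18: x=[6.4990] v=[-1.0784]
Step 19: x=[6.3825] v=[-0.7769]
Step 20: x=[6.3137] v=[-0.4587]
Step 21: x=[6.2941] v=[-0.1307]
Step 22: x=[6.3241] v=[0.2001]
First v>=0 after going negative at step 22, time=3.3000

Answer: 3.3000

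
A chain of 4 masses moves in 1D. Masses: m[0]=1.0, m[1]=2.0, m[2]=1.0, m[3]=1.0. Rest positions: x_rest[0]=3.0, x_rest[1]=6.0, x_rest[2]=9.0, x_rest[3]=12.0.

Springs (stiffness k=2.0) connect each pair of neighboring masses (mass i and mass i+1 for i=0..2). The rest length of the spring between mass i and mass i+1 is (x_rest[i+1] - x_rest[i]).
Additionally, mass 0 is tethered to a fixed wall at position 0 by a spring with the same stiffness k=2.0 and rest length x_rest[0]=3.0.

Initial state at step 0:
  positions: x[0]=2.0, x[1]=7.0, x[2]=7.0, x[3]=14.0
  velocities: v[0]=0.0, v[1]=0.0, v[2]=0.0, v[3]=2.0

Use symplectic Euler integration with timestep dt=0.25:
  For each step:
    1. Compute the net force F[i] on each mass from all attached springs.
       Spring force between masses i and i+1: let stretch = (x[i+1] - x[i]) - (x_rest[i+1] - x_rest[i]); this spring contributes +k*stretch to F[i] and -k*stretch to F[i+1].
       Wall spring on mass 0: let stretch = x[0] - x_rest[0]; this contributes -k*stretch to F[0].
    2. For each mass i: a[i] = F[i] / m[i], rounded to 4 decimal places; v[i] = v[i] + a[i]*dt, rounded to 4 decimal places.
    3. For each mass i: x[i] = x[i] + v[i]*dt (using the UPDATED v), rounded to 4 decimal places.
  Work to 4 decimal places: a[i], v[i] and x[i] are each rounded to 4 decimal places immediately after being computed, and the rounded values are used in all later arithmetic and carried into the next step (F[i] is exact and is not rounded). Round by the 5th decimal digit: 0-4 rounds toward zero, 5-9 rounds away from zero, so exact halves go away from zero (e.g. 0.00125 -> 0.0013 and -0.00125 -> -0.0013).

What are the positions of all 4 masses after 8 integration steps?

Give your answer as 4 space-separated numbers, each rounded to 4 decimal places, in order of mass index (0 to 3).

Step 0: x=[2.0000 7.0000 7.0000 14.0000] v=[0.0000 0.0000 0.0000 2.0000]
Step 1: x=[2.3750 6.6875 7.8750 14.0000] v=[1.5000 -1.2500 3.5000 0.0000]
Step 2: x=[2.9922 6.1797 9.3672 13.6094] v=[2.4688 -2.0313 5.9688 -1.5625]
Step 3: x=[3.6338 5.6719 10.9913 13.0635] v=[2.5665 -2.0313 6.4962 -2.1836]
Step 4: x=[4.0760 5.3692 12.2095 12.6336] v=[1.7687 -1.2110 4.8726 -1.7197]
Step 5: x=[4.1703 5.4132 12.6256 12.5257] v=[0.3773 0.1758 1.6645 -0.4318]
Step 6: x=[3.8987 5.8303 12.1277 12.8053] v=[-1.0864 1.6682 -1.9917 1.1182]
Step 7: x=[3.3812 6.5202 10.9273 13.3752] v=[-2.0700 2.7597 -4.8016 2.2794]
Step 8: x=[2.8334 7.2894 9.4820 14.0141] v=[-2.1911 3.0767 -5.7812 2.5555]

Answer: 2.8334 7.2894 9.4820 14.0141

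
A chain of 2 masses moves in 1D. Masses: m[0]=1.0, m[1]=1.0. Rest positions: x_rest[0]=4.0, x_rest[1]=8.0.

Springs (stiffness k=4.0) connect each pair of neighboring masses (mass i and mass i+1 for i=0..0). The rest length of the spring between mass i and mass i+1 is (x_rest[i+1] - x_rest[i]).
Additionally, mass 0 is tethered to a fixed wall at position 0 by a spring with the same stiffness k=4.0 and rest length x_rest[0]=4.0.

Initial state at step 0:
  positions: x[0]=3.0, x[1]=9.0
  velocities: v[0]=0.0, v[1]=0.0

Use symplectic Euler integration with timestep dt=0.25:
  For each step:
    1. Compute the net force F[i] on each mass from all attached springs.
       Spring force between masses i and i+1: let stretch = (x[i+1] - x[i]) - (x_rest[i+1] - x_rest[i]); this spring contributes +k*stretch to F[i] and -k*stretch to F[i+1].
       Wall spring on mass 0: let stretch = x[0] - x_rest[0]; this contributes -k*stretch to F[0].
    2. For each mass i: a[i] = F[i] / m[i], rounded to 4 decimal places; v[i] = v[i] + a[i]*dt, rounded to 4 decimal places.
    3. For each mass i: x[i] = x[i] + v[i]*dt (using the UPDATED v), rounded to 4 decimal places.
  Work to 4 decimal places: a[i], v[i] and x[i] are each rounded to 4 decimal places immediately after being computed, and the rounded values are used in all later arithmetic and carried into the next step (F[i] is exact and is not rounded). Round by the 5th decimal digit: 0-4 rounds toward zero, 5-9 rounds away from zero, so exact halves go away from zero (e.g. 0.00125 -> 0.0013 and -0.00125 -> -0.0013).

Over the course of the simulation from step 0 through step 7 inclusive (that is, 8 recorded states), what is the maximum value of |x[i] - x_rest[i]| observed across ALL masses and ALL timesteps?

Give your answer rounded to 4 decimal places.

Step 0: x=[3.0000 9.0000] v=[0.0000 0.0000]
Step 1: x=[3.7500 8.5000] v=[3.0000 -2.0000]
Step 2: x=[4.7500 7.8125] v=[4.0000 -2.7500]
Step 3: x=[5.3281 7.3594] v=[2.3125 -1.8125]
Step 4: x=[5.0820 7.3985] v=[-0.9843 0.1562]
Step 5: x=[4.1446 7.8584] v=[-3.7498 1.8397]
Step 6: x=[3.0995 8.3899] v=[-4.1806 2.1259]
Step 7: x=[2.6021 8.5988] v=[-1.9897 0.8355]
Max displacement = 1.3979

Answer: 1.3979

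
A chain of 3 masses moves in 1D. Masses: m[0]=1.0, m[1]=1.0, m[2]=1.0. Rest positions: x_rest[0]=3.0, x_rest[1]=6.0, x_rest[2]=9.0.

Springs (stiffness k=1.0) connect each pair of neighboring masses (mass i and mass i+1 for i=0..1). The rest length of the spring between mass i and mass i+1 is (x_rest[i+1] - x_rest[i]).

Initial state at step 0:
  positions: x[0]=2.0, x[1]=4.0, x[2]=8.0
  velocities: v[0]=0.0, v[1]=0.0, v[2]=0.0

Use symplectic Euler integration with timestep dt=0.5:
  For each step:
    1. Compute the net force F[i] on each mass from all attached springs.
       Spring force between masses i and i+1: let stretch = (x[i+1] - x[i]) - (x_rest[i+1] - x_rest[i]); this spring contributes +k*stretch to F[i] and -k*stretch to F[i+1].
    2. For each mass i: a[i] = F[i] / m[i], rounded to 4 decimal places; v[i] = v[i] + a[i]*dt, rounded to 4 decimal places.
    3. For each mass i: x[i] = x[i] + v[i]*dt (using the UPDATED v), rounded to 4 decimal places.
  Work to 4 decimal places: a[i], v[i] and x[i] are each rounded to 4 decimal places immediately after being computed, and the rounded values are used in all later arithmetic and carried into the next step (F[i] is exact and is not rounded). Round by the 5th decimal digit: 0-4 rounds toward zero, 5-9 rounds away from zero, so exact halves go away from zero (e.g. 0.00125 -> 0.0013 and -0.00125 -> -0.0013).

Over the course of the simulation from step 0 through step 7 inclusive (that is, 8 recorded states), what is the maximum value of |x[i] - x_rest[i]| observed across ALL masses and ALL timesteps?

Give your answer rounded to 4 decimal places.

Step 0: x=[2.0000 4.0000 8.0000] v=[0.0000 0.0000 0.0000]
Step 1: x=[1.7500 4.5000 7.7500] v=[-0.5000 1.0000 -0.5000]
Step 2: x=[1.4375 5.1250 7.4375] v=[-0.6250 1.2500 -0.6250]
Step 3: x=[1.2969 5.4063 7.2969] v=[-0.2813 0.5625 -0.2813]
Step 4: x=[1.4336 5.1329 7.4336] v=[0.2734 -0.5469 0.2734]
Step 5: x=[1.7452 4.5098 7.7452] v=[0.6231 -1.2462 0.6231]
Step 6: x=[1.9979 4.0044 7.9979] v=[0.5054 -1.0108 0.5054]
Step 7: x=[2.0023 3.9958 8.0023] v=[0.0087 -0.0173 0.0087]
Max displacement = 2.0042

Answer: 2.0042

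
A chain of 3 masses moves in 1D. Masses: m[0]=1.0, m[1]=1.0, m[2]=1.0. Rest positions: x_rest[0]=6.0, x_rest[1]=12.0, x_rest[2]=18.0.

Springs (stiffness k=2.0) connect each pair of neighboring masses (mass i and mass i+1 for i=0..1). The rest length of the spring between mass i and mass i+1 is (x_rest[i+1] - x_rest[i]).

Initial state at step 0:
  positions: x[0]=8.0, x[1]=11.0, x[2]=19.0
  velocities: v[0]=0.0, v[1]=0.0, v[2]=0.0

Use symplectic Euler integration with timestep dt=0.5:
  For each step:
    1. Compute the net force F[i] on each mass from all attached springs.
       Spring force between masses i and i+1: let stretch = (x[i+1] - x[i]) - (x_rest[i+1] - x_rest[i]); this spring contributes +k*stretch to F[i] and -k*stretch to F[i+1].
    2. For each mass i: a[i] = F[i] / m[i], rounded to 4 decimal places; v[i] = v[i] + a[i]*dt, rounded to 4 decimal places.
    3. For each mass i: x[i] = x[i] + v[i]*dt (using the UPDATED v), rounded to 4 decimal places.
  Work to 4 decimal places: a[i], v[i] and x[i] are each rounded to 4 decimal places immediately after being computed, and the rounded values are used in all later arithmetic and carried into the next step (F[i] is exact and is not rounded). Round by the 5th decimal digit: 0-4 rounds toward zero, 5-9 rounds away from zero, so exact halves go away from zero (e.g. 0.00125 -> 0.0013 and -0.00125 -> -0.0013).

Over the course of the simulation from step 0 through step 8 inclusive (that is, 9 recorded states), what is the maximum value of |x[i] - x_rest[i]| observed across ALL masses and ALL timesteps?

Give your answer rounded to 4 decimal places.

Step 0: x=[8.0000 11.0000 19.0000] v=[0.0000 0.0000 0.0000]
Step 1: x=[6.5000 13.5000 18.0000] v=[-3.0000 5.0000 -2.0000]
Step 2: x=[5.5000 14.7500 17.7500] v=[-2.0000 2.5000 -0.5000]
Step 3: x=[6.1250 12.8750 19.0000] v=[1.2500 -3.7500 2.5000]
Step 4: x=[7.1250 10.6875 20.1875] v=[2.0000 -4.3750 2.3750]
Step 5: x=[6.9063 11.4688 19.6250] v=[-0.4375 1.5625 -1.1250]
Step 6: x=[5.9688 14.0469 17.9844] v=[-1.8750 5.1562 -3.2812]
Step 7: x=[6.0704 14.5547 17.3751] v=[0.2031 1.0156 -1.2187]
Step 8: x=[7.4141 12.2306 18.3556] v=[2.6874 -4.6483 1.9609]
Max displacement = 2.7500

Answer: 2.7500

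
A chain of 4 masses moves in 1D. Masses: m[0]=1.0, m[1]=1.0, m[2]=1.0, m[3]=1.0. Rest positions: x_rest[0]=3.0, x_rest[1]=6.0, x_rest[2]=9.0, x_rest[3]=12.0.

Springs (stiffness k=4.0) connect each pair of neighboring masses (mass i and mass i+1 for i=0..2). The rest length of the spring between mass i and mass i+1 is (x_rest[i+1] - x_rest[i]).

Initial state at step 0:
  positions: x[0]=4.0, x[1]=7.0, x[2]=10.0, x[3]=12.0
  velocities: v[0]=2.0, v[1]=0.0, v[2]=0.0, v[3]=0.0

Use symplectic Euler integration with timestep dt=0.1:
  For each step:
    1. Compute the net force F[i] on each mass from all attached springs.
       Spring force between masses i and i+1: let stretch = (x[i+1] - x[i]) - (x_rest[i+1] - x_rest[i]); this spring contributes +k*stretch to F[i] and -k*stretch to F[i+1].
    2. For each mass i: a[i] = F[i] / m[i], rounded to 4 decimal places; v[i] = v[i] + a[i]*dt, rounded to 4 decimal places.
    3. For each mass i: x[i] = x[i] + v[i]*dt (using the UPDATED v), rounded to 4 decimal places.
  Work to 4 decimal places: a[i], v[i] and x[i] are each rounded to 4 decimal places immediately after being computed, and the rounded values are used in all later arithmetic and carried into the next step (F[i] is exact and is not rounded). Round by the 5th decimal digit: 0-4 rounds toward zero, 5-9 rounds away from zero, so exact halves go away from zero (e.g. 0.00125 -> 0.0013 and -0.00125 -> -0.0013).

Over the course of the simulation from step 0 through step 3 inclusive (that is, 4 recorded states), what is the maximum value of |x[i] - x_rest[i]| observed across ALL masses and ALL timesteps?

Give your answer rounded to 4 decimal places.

Step 0: x=[4.0000 7.0000 10.0000 12.0000] v=[2.0000 0.0000 0.0000 0.0000]
Step 1: x=[4.2000 7.0000 9.9600 12.0400] v=[2.0000 0.0000 -0.4000 0.4000]
Step 2: x=[4.3920 7.0064 9.8848 12.1168] v=[1.9200 0.0640 -0.7520 0.7680]
Step 3: x=[4.5686 7.0234 9.7837 12.2243] v=[1.7658 0.1696 -1.0106 1.0752]
Max displacement = 1.5686

Answer: 1.5686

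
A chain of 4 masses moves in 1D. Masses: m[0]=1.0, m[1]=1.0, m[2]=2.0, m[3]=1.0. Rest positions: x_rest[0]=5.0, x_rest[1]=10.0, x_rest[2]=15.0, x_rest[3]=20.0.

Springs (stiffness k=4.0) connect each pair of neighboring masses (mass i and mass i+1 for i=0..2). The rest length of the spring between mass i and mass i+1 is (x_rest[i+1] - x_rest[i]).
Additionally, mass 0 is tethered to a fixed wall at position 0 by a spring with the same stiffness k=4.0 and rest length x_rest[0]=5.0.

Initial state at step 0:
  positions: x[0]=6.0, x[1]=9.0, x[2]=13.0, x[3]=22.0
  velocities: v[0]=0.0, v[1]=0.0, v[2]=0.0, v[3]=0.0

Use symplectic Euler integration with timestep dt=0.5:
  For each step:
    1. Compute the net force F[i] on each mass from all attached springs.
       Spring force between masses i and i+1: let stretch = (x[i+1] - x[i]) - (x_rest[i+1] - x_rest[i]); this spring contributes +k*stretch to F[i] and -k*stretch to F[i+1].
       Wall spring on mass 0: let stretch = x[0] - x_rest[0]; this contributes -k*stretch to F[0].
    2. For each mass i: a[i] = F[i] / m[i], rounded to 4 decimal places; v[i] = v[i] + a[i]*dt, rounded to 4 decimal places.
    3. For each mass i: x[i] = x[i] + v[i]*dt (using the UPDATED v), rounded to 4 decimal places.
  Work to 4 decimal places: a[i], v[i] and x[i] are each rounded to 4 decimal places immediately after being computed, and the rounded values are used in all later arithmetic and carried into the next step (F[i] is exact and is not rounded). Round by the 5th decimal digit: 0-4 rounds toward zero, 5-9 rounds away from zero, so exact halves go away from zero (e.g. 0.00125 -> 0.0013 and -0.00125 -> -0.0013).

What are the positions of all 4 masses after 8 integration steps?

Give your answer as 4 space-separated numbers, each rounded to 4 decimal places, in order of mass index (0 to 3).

Step 0: x=[6.0000 9.0000 13.0000 22.0000] v=[0.0000 0.0000 0.0000 0.0000]
Step 1: x=[3.0000 10.0000 15.5000 18.0000] v=[-6.0000 2.0000 5.0000 -8.0000]
Step 2: x=[4.0000 9.5000 16.5000 16.5000] v=[2.0000 -1.0000 2.0000 -3.0000]
Step 3: x=[6.5000 10.5000 14.0000 20.0000] v=[5.0000 2.0000 -5.0000 7.0000]
Step 4: x=[6.5000 11.0000 12.7500 22.5000] v=[0.0000 1.0000 -2.5000 5.0000]
Step 5: x=[4.5000 8.7500 15.5000 20.2500] v=[-4.0000 -4.5000 5.5000 -4.5000]
Step 6: x=[2.2500 9.0000 17.2500 18.2500] v=[-4.5000 0.5000 3.5000 -4.0000]
Step 7: x=[4.5000 10.7500 15.3750 20.2500] v=[4.5000 3.5000 -3.7500 4.0000]
Step 8: x=[8.5000 10.8750 13.6250 22.3750] v=[8.0000 0.2500 -3.5000 4.2500]

Answer: 8.5000 10.8750 13.6250 22.3750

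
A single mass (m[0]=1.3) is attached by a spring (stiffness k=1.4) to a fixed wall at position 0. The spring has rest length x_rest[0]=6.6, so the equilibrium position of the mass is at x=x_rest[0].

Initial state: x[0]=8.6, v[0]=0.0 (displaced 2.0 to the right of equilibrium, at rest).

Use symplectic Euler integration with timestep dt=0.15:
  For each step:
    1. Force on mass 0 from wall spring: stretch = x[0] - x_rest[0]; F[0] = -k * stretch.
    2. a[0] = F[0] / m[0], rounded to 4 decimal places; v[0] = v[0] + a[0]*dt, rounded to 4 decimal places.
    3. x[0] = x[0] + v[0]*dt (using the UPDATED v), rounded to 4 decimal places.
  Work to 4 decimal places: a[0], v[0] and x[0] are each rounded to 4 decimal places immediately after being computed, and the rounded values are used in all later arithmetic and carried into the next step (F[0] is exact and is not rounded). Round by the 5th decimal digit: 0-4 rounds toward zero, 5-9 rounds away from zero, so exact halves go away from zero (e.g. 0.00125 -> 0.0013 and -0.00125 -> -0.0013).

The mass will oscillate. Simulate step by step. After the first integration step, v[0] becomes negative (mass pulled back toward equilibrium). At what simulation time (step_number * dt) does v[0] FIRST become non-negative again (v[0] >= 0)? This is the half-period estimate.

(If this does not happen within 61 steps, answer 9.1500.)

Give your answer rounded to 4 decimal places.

Answer: 3.1500

Derivation:
Step 0: x=[8.6000] v=[0.0000]
Step 1: x=[8.5515] v=[-0.3231]
Step 2: x=[8.4558] v=[-0.6383]
Step 3: x=[8.3151] v=[-0.9381]
Step 4: x=[8.1328] v=[-1.2152]
Step 5: x=[7.9134] v=[-1.4628]
Step 6: x=[7.6622] v=[-1.6750]
Step 7: x=[7.3852] v=[-1.8466]
Step 8: x=[7.0892] v=[-1.9734]
Step 9: x=[6.7813] v=[-2.0524]
Step 10: x=[6.4690] v=[-2.0817]
Step 11: x=[6.1599] v=[-2.0605]
Step 12: x=[5.8615] v=[-1.9894]
Step 13: x=[5.5810] v=[-1.8701]
Step 14: x=[5.3252] v=[-1.7055]
Step 15: x=[5.1003] v=[-1.4996]
Step 16: x=[4.9117] v=[-1.2573]
Step 17: x=[4.7640] v=[-0.9846]
Step 18: x=[4.6608] v=[-0.6880]
Step 19: x=[4.6046] v=[-0.3747]
Step 20: x=[4.5967] v=[-0.0524]
Step 21: x=[4.6374] v=[0.2712]
First v>=0 after going negative at step 21, time=3.1500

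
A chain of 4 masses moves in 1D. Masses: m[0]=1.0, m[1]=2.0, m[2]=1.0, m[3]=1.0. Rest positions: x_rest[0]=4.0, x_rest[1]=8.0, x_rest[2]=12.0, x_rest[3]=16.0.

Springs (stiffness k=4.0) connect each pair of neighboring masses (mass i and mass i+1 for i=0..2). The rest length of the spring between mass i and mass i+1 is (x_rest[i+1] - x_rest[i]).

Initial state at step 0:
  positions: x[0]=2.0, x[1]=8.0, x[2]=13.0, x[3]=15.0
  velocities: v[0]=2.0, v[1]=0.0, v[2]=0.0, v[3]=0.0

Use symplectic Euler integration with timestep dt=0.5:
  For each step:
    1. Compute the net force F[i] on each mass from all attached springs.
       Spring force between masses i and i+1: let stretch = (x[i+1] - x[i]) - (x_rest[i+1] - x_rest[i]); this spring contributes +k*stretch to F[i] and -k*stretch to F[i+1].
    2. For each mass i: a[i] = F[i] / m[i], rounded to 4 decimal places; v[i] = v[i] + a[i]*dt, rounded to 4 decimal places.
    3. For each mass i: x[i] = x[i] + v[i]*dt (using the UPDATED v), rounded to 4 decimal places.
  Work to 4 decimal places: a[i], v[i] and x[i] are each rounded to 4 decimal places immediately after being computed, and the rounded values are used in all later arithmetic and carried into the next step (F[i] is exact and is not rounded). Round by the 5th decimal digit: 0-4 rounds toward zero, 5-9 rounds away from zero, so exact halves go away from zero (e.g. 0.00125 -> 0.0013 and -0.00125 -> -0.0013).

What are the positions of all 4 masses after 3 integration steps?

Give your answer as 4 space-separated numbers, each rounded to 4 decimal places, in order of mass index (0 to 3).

Answer: 4.5000 8.5000 13.0000 14.5000

Derivation:
Step 0: x=[2.0000 8.0000 13.0000 15.0000] v=[2.0000 0.0000 0.0000 0.0000]
Step 1: x=[5.0000 7.5000 10.0000 17.0000] v=[6.0000 -1.0000 -6.0000 4.0000]
Step 2: x=[6.5000 7.0000 11.5000 16.0000] v=[3.0000 -1.0000 3.0000 -2.0000]
Step 3: x=[4.5000 8.5000 13.0000 14.5000] v=[-4.0000 3.0000 3.0000 -3.0000]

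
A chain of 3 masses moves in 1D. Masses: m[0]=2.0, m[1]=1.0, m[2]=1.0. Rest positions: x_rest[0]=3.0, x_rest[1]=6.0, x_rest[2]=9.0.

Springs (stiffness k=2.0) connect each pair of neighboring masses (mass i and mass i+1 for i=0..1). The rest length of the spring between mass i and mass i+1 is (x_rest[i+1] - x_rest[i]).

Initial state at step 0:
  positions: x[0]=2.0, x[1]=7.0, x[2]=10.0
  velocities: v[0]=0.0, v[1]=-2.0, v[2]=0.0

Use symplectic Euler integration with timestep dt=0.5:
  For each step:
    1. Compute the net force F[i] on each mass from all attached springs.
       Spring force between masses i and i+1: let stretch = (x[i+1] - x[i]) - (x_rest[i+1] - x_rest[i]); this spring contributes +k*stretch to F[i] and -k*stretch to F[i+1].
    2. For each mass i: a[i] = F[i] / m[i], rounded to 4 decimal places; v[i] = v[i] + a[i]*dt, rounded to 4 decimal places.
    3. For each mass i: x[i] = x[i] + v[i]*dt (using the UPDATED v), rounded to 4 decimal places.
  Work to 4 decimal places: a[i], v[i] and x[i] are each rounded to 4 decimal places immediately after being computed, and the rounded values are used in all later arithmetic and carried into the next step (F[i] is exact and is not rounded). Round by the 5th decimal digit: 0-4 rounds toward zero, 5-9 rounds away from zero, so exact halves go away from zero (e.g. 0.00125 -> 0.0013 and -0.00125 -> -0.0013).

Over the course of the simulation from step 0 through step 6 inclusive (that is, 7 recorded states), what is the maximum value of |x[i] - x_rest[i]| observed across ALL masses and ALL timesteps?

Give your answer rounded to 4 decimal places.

Answer: 3.2187

Derivation:
Step 0: x=[2.0000 7.0000 10.0000] v=[0.0000 -2.0000 0.0000]
Step 1: x=[2.5000 5.0000 10.0000] v=[1.0000 -4.0000 0.0000]
Step 2: x=[2.8750 4.2500 9.0000] v=[0.7500 -1.5000 -2.0000]
Step 3: x=[2.8438 5.1875 7.1250] v=[-0.0625 1.8750 -3.7500]
Step 4: x=[2.6485 5.9219 5.7813] v=[-0.3907 1.4688 -2.6875]
Step 5: x=[2.5215 4.9493 6.0079] v=[-0.2540 -1.9452 0.4531]
Step 6: x=[2.2515 3.2921 7.2052] v=[-0.5401 -3.3144 2.3945]
Max displacement = 3.2187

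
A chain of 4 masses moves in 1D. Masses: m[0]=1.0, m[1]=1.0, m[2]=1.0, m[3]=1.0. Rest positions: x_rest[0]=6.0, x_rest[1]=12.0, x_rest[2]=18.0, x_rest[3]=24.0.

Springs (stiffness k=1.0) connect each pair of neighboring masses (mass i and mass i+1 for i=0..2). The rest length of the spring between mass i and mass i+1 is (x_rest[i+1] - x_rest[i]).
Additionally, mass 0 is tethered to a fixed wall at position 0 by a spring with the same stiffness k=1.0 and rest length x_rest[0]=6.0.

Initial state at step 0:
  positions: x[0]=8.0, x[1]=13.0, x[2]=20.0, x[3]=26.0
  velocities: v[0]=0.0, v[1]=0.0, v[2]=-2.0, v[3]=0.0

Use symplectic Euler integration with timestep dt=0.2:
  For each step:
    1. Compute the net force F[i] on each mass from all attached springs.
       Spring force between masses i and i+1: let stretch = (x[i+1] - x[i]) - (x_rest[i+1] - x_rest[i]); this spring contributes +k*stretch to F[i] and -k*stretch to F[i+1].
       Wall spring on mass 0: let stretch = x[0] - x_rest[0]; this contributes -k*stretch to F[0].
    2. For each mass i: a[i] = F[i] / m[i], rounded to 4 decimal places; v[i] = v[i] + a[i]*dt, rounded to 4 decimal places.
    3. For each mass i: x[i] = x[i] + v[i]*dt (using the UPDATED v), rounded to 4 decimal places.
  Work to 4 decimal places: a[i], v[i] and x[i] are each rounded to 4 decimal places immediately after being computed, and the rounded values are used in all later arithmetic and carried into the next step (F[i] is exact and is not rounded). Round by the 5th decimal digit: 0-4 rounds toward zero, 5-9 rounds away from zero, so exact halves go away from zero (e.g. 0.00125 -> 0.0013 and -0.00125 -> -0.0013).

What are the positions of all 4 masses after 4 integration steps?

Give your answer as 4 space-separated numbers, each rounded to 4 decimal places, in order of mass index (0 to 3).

Step 0: x=[8.0000 13.0000 20.0000 26.0000] v=[0.0000 0.0000 -2.0000 0.0000]
Step 1: x=[7.8800 13.0800 19.5600 26.0000] v=[-0.6000 0.4000 -2.2000 0.0000]
Step 2: x=[7.6528 13.2112 19.1184 25.9824] v=[-1.1360 0.6560 -2.2080 -0.0880]
Step 3: x=[7.3418 13.3564 18.7151 25.9302] v=[-1.5549 0.7258 -2.0166 -0.2608]
Step 4: x=[6.9777 13.4753 18.3860 25.8294] v=[-1.8203 0.5946 -1.6453 -0.5038]

Answer: 6.9777 13.4753 18.3860 25.8294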